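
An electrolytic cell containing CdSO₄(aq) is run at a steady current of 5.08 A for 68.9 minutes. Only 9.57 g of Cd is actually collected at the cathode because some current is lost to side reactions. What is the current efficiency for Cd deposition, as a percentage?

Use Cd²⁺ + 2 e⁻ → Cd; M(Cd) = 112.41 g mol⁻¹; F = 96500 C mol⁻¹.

Q = I·t = 5.080 × 4134.0 = 21000 C; n(e⁻) = 21000/96500 = 0.2176 mol.
Theoretical n(Cd) = n(e⁻)/2 = 0.1088 mol, i.e. m_theo = 0.1088 × 112.41 = 12.23 g.
Efficiency = m_actual / m_theo = 9.57 / 12.23 = 78.2 %.

78.2 %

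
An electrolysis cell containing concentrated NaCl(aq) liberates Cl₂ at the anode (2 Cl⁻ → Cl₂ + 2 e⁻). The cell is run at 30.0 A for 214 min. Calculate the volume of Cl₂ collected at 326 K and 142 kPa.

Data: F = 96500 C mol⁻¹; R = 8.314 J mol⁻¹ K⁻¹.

38.1 L

Q = I·t = 30.00 A × 12840 s = 385200 C.
n(e⁻) = Q/F = 385200 / 96500 = 3.992 mol.
2 electrons are transferred per Cl₂ molecule, so n(Cl₂) = 3.992 / 2 = 1.996 mol.
V = nRT/P = (1.996 × 8.314 × 326) / (142 × 10³ Pa) = 0.0381 m³ = 38.1 L.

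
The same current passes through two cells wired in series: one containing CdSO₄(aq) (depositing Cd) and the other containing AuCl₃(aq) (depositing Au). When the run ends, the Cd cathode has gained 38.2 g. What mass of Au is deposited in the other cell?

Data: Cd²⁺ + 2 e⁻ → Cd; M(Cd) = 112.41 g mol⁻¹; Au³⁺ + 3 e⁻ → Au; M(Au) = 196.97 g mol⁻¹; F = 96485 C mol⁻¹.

44.6 g

n(Cd) = 38.2 / 112.41 = 0.3398 mol.
Since Cd²⁺ + 2 e⁻ → Cd, n(e⁻) passed = 2 × 0.3398 = 0.6797 mol.
Cells in series carry the same charge, so the same 0.6797 mol of electrons passes through cell 2.
Au³⁺ + 3 e⁻ → Au, so n(Au) = 0.6797 / 3 = 0.2266 mol.
m(Au) = 0.2266 × 196.97 = 44.6 g.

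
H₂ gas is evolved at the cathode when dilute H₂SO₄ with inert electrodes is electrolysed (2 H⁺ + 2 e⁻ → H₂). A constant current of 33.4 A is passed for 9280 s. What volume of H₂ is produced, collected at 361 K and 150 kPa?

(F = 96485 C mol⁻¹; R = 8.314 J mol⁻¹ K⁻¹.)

32.1 L

Q = I·t = 33.40 A × 9280.0 s = 310000 C.
n(e⁻) = Q/F = 310000 / 96485 = 3.212 mol.
2 electrons are transferred per H₂ molecule, so n(H₂) = 3.212 / 2 = 1.606 mol.
V = nRT/P = (1.606 × 8.314 × 361) / (150 × 10³ Pa) = 0.0321 m³ = 32.1 L.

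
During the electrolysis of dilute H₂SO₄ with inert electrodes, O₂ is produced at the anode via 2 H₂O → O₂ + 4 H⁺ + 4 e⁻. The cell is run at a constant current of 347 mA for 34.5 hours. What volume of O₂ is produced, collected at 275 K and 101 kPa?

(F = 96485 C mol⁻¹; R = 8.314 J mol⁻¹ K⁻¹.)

2.53 L

Q = I·t = 0.3470 A × 124200 s = 43100 C.
n(e⁻) = Q/F = 43100 / 96485 = 0.4467 mol.
4 electrons are transferred per O₂ molecule, so n(O₂) = 0.4467 / 4 = 0.1117 mol.
V = nRT/P = (0.1117 × 8.314 × 275) / (101 × 10³ Pa) = 0.00253 m³ = 2.53 L.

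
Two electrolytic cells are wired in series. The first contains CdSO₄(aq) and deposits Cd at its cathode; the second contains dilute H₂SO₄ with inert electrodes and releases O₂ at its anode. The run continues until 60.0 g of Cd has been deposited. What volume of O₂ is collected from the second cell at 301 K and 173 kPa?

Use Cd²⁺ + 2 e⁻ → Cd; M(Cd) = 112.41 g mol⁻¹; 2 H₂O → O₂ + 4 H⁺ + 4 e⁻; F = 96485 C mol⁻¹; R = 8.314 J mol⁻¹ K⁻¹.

n(Cd) = 60.0 / 112.41 = 0.5338 mol, so n(e⁻) = 2 × 0.5338 = 1.068 mol.
The cells are in series, so the same 1.068 mol of electrons passes through the second cell.
2 H₂O → O₂ + 4 H⁺ + 4 e⁻ — 4 mol e⁻ per mol O₂, so n(O₂) = 1.068/4 = 0.2669 mol.
V = nRT/P = (0.2669 × 8.314 × 301) / (173 × 10³) = 0.00386 m³ = 3.86 L.

3.86 L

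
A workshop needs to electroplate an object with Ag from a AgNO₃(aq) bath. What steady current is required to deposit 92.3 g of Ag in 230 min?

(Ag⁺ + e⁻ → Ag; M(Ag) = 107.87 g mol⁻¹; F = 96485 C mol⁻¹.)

n(Ag) = 92.3 / 107.87 = 0.8557 mol.
n(e⁻) = 1 × 0.8557 = 0.8557 mol.
Q = n(e⁻)·F = 0.8557 × 96485 = 82560 C.
I = Q/t = 82560 / 13800 s = 5.98 A.

5.98 A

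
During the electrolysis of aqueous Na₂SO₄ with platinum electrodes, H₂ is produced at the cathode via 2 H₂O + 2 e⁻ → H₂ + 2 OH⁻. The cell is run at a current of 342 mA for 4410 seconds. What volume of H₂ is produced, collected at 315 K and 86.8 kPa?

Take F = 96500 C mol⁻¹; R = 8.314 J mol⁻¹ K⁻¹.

Q = I·t = 0.3420 A × 4410.0 s = 1508 C.
n(e⁻) = Q/F = 1508 / 96500 = 0.01563 mol.
2 electrons are transferred per H₂ molecule, so n(H₂) = 0.01563 / 2 = 0.007815 mol.
V = nRT/P = (0.007815 × 8.314 × 315) / (86.8 × 10³ Pa) = 2.36 × 10⁻⁴ m³ = 0.236 L.

0.236 L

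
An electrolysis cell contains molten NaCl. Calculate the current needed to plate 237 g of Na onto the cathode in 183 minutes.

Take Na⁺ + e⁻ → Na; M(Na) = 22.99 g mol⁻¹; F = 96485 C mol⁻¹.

90.6 A

n(Na) = 237 / 22.99 = 10.31 mol.
n(e⁻) = 1 × 10.31 = 10.31 mol.
Q = n(e⁻)·F = 10.31 × 96485 = 994600 C.
I = Q/t = 994600 / 10980 s = 90.6 A.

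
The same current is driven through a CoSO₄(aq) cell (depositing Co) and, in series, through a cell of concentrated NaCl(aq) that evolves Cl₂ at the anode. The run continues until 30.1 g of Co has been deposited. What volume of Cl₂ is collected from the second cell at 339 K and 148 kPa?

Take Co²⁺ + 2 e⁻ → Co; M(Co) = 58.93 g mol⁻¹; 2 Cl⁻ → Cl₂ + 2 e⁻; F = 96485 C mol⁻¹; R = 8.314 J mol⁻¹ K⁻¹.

n(Co) = 30.1 / 58.93 = 0.5108 mol, so n(e⁻) = 2 × 0.5108 = 1.022 mol.
The cells are in series, so the same 1.022 mol of electrons passes through the second cell.
2 Cl⁻ → Cl₂ + 2 e⁻ — 2 mol e⁻ per mol Cl₂, so n(Cl₂) = 1.022/2 = 0.5108 mol.
V = nRT/P = (0.5108 × 8.314 × 339) / (148 × 10³) = 0.00973 m³ = 9.73 L.

9.73 L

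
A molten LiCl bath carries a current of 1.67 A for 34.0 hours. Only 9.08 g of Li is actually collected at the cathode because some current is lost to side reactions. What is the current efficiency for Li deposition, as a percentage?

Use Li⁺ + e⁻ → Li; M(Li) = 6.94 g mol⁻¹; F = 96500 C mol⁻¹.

61.8 %

Q = I·t = 1.670 × 122400 = 204400 C; n(e⁻) = 204400/96500 = 2.118 mol.
Theoretical n(Li) = n(e⁻)/1 = 2.118 mol, i.e. m_theo = 2.118 × 6.94 = 14.70 g.
Efficiency = m_actual / m_theo = 9.08 / 14.70 = 61.8 %.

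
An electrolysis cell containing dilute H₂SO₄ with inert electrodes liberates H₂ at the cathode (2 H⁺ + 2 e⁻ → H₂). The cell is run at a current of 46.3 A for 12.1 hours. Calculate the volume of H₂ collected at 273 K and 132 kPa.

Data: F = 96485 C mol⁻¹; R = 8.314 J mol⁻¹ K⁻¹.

180 L

Q = I·t = 46.30 A × 43560 s = 2017000 C.
n(e⁻) = Q/F = 2017000 / 96485 = 20.90 mol.
2 electrons are transferred per H₂ molecule, so n(H₂) = 20.90 / 2 = 10.45 mol.
V = nRT/P = (10.45 × 8.314 × 273) / (132 × 10³ Pa) = 0.180 m³ = 180 L.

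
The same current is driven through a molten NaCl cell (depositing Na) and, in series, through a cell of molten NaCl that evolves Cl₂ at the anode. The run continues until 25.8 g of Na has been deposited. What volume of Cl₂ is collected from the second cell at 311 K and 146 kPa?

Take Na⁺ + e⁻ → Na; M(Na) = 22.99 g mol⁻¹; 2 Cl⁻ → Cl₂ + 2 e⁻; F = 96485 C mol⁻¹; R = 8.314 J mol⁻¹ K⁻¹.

9.94 L

n(Na) = 25.8 / 22.99 = 1.122 mol, so n(e⁻) = 1 × 1.122 = 1.122 mol.
The cells are in series, so the same 1.122 mol of electrons passes through the second cell.
2 Cl⁻ → Cl₂ + 2 e⁻ — 2 mol e⁻ per mol Cl₂, so n(Cl₂) = 1.122/2 = 0.5611 mol.
V = nRT/P = (0.5611 × 8.314 × 311) / (146 × 10³) = 0.00994 m³ = 9.94 L.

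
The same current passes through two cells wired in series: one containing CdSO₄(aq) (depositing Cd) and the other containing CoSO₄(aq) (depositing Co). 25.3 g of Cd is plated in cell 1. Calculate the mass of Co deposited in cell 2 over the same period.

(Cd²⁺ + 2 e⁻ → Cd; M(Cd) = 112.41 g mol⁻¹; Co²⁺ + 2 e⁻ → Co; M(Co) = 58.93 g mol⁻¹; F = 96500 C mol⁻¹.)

13.3 g

n(Cd) = 25.3 / 112.41 = 0.2251 mol.
Since Cd²⁺ + 2 e⁻ → Cd, n(e⁻) passed = 2 × 0.2251 = 0.4501 mol.
Cells in series carry the same charge, so the same 0.4501 mol of electrons passes through cell 2.
Co²⁺ + 2 e⁻ → Co, so n(Co) = 0.4501 / 2 = 0.2251 mol.
m(Co) = 0.2251 × 58.93 = 13.3 g.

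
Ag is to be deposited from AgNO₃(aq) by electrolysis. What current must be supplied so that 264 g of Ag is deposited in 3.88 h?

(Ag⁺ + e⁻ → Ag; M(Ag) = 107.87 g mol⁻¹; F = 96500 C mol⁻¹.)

16.9 A

n(Ag) = 264 / 107.87 = 2.447 mol.
n(e⁻) = 1 × 2.447 = 2.447 mol.
Q = n(e⁻)·F = 2.447 × 96500 = 236200 C.
I = Q/t = 236200 / 13968 s = 16.9 A.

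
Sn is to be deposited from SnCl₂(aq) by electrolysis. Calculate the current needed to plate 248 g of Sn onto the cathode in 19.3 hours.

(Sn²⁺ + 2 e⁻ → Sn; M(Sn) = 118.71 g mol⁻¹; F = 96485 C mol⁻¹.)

5.80 A

n(Sn) = 248 / 118.71 = 2.089 mol.
n(e⁻) = 2 × 2.089 = 4.178 mol.
Q = n(e⁻)·F = 4.178 × 96485 = 403100 C.
I = Q/t = 403100 / 69480 s = 5.80 A.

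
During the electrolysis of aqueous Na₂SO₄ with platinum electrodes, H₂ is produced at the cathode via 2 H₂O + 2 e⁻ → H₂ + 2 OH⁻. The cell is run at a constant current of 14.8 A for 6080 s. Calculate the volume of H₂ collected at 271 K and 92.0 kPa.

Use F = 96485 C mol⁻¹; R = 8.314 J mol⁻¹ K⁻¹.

11.4 L

Q = I·t = 14.80 A × 6080.0 s = 89980 C.
n(e⁻) = Q/F = 89980 / 96485 = 0.9326 mol.
2 electrons are transferred per H₂ molecule, so n(H₂) = 0.9326 / 2 = 0.4663 mol.
V = nRT/P = (0.4663 × 8.314 × 271) / (92.0 × 10³ Pa) = 0.0114 m³ = 11.4 L.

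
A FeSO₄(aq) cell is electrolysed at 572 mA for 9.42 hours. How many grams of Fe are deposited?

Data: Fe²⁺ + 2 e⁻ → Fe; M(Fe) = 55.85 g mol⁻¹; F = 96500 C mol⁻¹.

Q = I·t = 0.5720 A × 33912 s = 19400 C.
n(e⁻) = Q/F = 19400 / 96500 = 0.2010 mol.
Fe²⁺ + 2 e⁻ → Fe, so n(Fe) = n(e⁻)/2 = 0.1005 mol.
m = n·M = 0.1005 × 55.85 = 5.61 g.

5.61 g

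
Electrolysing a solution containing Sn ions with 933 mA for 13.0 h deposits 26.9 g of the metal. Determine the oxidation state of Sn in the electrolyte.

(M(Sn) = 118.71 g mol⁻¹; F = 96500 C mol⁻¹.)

Q = I·t = 0.9330 A × 46800 s = 43660 C, so n(e⁻) = 43660/96500 = 0.4525 mol.
n(Sn) deposited = 26.9 / 118.71 = 0.2266 mol.
Electrons per atom = n(e⁻)/n(Sn) = 0.4525 / 0.2266 = 2.00 ≈ 2, so the ion is Sn²⁺.

+2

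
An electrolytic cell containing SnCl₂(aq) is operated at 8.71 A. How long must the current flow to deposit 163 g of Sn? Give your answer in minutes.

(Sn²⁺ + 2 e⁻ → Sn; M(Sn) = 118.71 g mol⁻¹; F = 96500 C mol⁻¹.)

n(Sn) = m/M = 163 / 118.71 = 1.373 mol.
Each Sn atom requires 2 electrons, so n(e⁻) = 2 × 1.373 = 2.746 mol.
Q = n(e⁻)·F = 2.746 × 96500 = 265000 C.
t = Q/I = 265000 / 8.710 A = 30430 s = 507 min.

507 min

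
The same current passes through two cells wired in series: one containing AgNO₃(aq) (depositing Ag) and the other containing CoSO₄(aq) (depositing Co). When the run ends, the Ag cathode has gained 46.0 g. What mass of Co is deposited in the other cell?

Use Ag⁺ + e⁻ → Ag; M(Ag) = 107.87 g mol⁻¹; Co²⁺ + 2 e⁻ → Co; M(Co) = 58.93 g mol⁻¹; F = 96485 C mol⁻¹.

n(Ag) = 46.0 / 107.87 = 0.4264 mol.
Since Ag⁺ + e⁻ → Ag, n(e⁻) passed = 1 × 0.4264 = 0.4264 mol.
Cells in series carry the same charge, so the same 0.4264 mol of electrons passes through cell 2.
Co²⁺ + 2 e⁻ → Co, so n(Co) = 0.4264 / 2 = 0.2132 mol.
m(Co) = 0.2132 × 58.93 = 12.6 g.

12.6 g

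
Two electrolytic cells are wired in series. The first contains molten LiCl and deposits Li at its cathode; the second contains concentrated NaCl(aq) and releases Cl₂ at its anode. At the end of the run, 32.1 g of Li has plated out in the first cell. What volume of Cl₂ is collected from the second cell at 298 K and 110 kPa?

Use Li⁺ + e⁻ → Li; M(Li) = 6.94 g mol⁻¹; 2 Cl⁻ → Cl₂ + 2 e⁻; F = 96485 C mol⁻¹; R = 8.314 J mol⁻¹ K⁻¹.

52.1 L

n(Li) = 32.1 / 6.94 = 4.625 mol, so n(e⁻) = 1 × 4.625 = 4.625 mol.
The cells are in series, so the same 4.625 mol of electrons passes through the second cell.
2 Cl⁻ → Cl₂ + 2 e⁻ — 2 mol e⁻ per mol Cl₂, so n(Cl₂) = 4.625/2 = 2.313 mol.
V = nRT/P = (2.313 × 8.314 × 298) / (110 × 10³) = 0.0521 m³ = 52.1 L.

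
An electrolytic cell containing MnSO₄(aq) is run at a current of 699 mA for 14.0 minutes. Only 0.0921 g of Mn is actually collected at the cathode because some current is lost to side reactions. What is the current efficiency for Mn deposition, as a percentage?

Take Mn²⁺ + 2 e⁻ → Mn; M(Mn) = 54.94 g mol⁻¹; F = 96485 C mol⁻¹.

Q = I·t = 0.6990 × 840.00 = 587.2 C; n(e⁻) = 587.2/96485 = 0.006086 mol.
Theoretical n(Mn) = n(e⁻)/2 = 0.003043 mol, i.e. m_theo = 0.003043 × 54.94 = 0.1672 g.
Efficiency = m_actual / m_theo = 0.0921 / 0.1672 = 55.1 %.

55.1 %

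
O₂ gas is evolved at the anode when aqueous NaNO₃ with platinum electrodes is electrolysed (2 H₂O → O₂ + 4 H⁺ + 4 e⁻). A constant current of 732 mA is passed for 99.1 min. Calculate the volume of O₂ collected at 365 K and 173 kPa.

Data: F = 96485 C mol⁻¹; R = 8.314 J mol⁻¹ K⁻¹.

0.198 L

Q = I·t = 0.7320 A × 5946.0 s = 4352 C.
n(e⁻) = Q/F = 4352 / 96485 = 0.04511 mol.
4 electrons are transferred per O₂ molecule, so n(O₂) = 0.04511 / 4 = 0.01128 mol.
V = nRT/P = (0.01128 × 8.314 × 365) / (173 × 10³ Pa) = 1.98 × 10⁻⁴ m³ = 0.198 L.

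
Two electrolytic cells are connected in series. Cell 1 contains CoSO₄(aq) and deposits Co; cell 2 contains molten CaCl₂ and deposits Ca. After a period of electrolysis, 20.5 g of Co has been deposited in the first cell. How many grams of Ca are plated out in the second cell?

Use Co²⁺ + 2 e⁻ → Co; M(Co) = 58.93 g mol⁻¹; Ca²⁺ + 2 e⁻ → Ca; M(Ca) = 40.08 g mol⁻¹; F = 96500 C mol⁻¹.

n(Co) = 20.5 / 58.93 = 0.3479 mol.
Since Co²⁺ + 2 e⁻ → Co, n(e⁻) passed = 2 × 0.3479 = 0.6957 mol.
Cells in series carry the same charge, so the same 0.6957 mol of electrons passes through cell 2.
Ca²⁺ + 2 e⁻ → Ca, so n(Ca) = 0.6957 / 2 = 0.3479 mol.
m(Ca) = 0.3479 × 40.08 = 13.9 g.

13.9 g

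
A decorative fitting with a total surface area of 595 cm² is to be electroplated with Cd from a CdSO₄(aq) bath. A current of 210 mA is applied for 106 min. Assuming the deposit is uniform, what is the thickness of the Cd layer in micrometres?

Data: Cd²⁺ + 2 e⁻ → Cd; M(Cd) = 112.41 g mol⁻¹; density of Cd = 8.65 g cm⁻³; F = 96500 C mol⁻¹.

Q = I·t = 0.2100 × 6360.0 = 1336 C; n(e⁻) = 0.01384 mol.
n(Cd) = n(e⁻)/2 = 0.006920 mol, so m = 0.006920 × 112.41 = 0.7779 g.
Volume = m/ρ = 0.7779 / 8.65 = 0.08993 cm³.
Thickness = V/A = 0.08993 / 595 = 1.51 × 10⁻⁴ cm = 1.51 μm.

1.51 μm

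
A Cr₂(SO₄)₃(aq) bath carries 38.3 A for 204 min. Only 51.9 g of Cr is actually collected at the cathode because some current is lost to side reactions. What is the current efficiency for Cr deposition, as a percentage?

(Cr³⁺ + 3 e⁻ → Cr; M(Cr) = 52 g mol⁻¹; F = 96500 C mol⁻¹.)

Q = I·t = 38.30 × 12240 = 468800 C; n(e⁻) = 468800/96500 = 4.858 mol.
Theoretical n(Cr) = n(e⁻)/3 = 1.619 mol, i.e. m_theo = 1.619 × 52 = 84.20 g.
Efficiency = m_actual / m_theo = 51.9 / 84.20 = 61.6 %.

61.6 %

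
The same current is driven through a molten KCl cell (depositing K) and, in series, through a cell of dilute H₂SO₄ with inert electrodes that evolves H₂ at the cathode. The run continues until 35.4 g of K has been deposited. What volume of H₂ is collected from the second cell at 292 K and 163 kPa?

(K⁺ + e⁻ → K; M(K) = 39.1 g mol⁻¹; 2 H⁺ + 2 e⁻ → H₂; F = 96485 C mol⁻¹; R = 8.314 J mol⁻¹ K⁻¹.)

n(K) = 35.4 / 39.1 = 0.9054 mol, so n(e⁻) = 1 × 0.9054 = 0.9054 mol.
The cells are in series, so the same 0.9054 mol of electrons passes through the second cell.
2 H⁺ + 2 e⁻ → H₂ — 2 mol e⁻ per mol H₂, so n(H₂) = 0.9054/2 = 0.4527 mol.
V = nRT/P = (0.4527 × 8.314 × 292) / (163 × 10³) = 0.00674 m³ = 6.74 L.

6.74 L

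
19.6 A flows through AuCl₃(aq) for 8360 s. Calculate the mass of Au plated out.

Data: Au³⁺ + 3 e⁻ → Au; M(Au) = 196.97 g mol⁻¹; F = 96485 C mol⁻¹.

112 g

Q = I·t = 19.60 A × 8360.0 s = 163900 C.
n(e⁻) = Q/F = 163900 / 96485 = 1.698 mol.
Au³⁺ + 3 e⁻ → Au, so n(Au) = n(e⁻)/3 = 0.5661 mol.
m = n·M = 0.5661 × 196.97 = 112 g.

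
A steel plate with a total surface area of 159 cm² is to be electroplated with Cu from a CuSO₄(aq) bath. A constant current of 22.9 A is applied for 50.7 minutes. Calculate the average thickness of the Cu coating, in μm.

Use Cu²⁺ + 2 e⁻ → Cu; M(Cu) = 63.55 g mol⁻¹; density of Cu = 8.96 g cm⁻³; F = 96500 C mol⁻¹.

Q = I·t = 22.90 × 3042.0 = 69660 C; n(e⁻) = 0.7219 mol.
n(Cu) = n(e⁻)/2 = 0.3609 mol, so m = 0.3609 × 63.55 = 22.94 g.
Volume = m/ρ = 22.94 / 8.96 = 2.560 cm³.
Thickness = V/A = 2.560 / 159 = 0.0161 cm = 161 μm.

161 μm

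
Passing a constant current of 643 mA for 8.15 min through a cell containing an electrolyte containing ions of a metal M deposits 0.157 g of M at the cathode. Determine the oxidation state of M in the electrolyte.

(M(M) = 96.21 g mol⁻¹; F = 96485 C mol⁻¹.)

+2

Q = I·t = 0.6430 A × 489.00 s = 314.4 C, so n(e⁻) = 314.4/96485 = 0.003259 mol.
n(M) deposited = 0.157 / 96.21 = 0.001632 mol.
Electrons per atom = n(e⁻)/n(M) = 0.003259 / 0.001632 = 2.00 ≈ 2, so the ion is M²⁺.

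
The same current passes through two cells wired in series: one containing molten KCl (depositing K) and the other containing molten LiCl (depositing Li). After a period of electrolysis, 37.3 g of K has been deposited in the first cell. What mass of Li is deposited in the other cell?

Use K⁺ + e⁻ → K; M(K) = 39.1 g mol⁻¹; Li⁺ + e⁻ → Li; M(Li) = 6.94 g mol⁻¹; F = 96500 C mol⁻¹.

6.62 g

n(K) = 37.3 / 39.1 = 0.9540 mol.
Since K⁺ + e⁻ → K, n(e⁻) passed = 1 × 0.9540 = 0.9540 mol.
Cells in series carry the same charge, so the same 0.9540 mol of electrons passes through cell 2.
Li⁺ + e⁻ → Li, so n(Li) = 0.9540 / 1 = 0.9540 mol.
m(Li) = 0.9540 × 6.94 = 6.62 g.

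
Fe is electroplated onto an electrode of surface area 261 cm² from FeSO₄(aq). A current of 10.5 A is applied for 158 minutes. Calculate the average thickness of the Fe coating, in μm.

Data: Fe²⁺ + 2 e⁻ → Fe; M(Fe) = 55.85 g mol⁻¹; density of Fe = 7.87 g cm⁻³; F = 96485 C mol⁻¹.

140 μm

Q = I·t = 10.50 × 9480.0 = 99540 C; n(e⁻) = 1.032 mol.
n(Fe) = n(e⁻)/2 = 0.5158 mol, so m = 0.5158 × 55.85 = 28.81 g.
Volume = m/ρ = 28.81 / 7.87 = 3.661 cm³.
Thickness = V/A = 3.661 / 261 = 0.0140 cm = 140 μm.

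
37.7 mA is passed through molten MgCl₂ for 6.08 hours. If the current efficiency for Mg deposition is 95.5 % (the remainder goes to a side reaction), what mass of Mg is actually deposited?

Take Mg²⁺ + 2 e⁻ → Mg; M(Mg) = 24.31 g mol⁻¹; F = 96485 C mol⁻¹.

0.0993 g

Q = I·t = 0.03770 × 21888 = 825.2 C.
n(e⁻) = 825.2/96485 = 0.008552 mol; theoretically n(Mg) = 0.008552/2 = 0.004276 mol, m_theo = 0.1040 g.
At 95.5 % efficiency, m_actual = 0.955 × 0.1040 = 0.0993 g.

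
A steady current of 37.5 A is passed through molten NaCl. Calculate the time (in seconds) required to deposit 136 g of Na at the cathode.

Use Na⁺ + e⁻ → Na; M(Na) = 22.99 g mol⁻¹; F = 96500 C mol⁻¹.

15200 s

n(Na) = m/M = 136 / 22.99 = 5.916 mol.
Each Na atom requires 1 electron, so n(e⁻) = 1 × 5.916 = 5.916 mol.
Q = n(e⁻)·F = 5.916 × 96500 = 570900 C.
t = Q/I = 570900 / 37.50 A = 15220 s.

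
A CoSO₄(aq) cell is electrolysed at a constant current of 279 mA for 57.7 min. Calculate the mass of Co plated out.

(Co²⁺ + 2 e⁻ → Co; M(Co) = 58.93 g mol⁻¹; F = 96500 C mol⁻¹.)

Q = I·t = 0.2790 A × 3462.0 s = 965.9 C.
n(e⁻) = Q/F = 965.9 / 96500 = 0.01001 mol.
Co²⁺ + 2 e⁻ → Co, so n(Co) = n(e⁻)/2 = 0.005005 mol.
m = n·M = 0.005005 × 58.93 = 0.295 g.

0.295 g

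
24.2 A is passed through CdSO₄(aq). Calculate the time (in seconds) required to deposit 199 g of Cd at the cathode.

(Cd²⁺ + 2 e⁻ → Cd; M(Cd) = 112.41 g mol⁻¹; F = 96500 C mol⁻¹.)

n(Cd) = m/M = 199 / 112.41 = 1.770 mol.
Each Cd atom requires 2 electrons, so n(e⁻) = 2 × 1.770 = 3.541 mol.
Q = n(e⁻)·F = 3.541 × 96500 = 341700 C.
t = Q/I = 341700 / 24.20 A = 14120 s.

14100 s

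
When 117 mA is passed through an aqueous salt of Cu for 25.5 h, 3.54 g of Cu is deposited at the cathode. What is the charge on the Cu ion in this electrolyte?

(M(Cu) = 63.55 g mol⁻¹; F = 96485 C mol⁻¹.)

+2

Q = I·t = 0.1170 A × 91800 s = 10740 C, so n(e⁻) = 10740/96485 = 0.1113 mol.
n(Cu) deposited = 3.54 / 63.55 = 0.05570 mol.
Electrons per atom = n(e⁻)/n(Cu) = 0.1113 / 0.05570 = 2.00 ≈ 2, so the ion is Cu²⁺.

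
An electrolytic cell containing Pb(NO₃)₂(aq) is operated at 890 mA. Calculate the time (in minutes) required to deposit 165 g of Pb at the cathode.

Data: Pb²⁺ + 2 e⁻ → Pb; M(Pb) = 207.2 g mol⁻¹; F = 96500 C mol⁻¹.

2880 min

n(Pb) = m/M = 165 / 207.2 = 0.7963 mol.
Each Pb atom requires 2 electrons, so n(e⁻) = 2 × 0.7963 = 1.593 mol.
Q = n(e⁻)·F = 1.593 × 96500 = 153700 C.
t = Q/I = 153700 / 0.8900 A = 172700 s = 2880 min.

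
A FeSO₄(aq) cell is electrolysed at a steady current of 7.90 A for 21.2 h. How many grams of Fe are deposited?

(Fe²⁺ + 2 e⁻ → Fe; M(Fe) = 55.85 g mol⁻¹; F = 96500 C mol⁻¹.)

Q = I·t = 7.900 A × 76320 s = 602900 C.
n(e⁻) = Q/F = 602900 / 96500 = 6.248 mol.
Fe²⁺ + 2 e⁻ → Fe, so n(Fe) = n(e⁻)/2 = 3.124 mol.
m = n·M = 3.124 × 55.85 = 174 g.

174 g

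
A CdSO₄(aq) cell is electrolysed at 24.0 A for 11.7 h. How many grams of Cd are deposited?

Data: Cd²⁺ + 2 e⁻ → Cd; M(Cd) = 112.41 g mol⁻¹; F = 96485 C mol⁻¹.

589 g

Q = I·t = 24.00 A × 42120 s = 1011000 C.
n(e⁻) = Q/F = 1011000 / 96485 = 10.48 mol.
Cd²⁺ + 2 e⁻ → Cd, so n(Cd) = n(e⁻)/2 = 5.239 mol.
m = n·M = 5.239 × 112.41 = 589 g.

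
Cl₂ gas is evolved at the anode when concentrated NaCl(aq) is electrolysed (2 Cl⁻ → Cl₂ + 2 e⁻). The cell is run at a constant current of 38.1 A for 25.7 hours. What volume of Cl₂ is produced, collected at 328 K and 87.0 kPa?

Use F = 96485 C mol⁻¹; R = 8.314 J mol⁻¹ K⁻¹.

573 L

Q = I·t = 38.10 A × 92520 s = 3525000 C.
n(e⁻) = Q/F = 3525000 / 96485 = 36.53 mol.
2 electrons are transferred per Cl₂ molecule, so n(Cl₂) = 36.53 / 2 = 18.27 mol.
V = nRT/P = (18.27 × 8.314 × 328) / (87.0 × 10³ Pa) = 0.573 m³ = 573 L.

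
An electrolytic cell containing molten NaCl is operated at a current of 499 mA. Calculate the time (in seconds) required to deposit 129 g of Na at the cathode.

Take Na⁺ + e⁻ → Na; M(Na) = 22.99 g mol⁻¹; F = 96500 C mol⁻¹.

1.09 × 10⁶ s

n(Na) = m/M = 129 / 22.99 = 5.611 mol.
Each Na atom requires 1 electron, so n(e⁻) = 1 × 5.611 = 5.611 mol.
Q = n(e⁻)·F = 5.611 × 96500 = 541500 C.
t = Q/I = 541500 / 0.4990 A = 1085000 s.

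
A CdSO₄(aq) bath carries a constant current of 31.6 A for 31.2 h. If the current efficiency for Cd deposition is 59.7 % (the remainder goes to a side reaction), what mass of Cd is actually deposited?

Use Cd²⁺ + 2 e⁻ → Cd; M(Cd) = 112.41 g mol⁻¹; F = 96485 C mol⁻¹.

Q = I·t = 31.60 × 112320 = 3549000 C.
n(e⁻) = 3549000/96485 = 36.79 mol; theoretically n(Cd) = 36.79/2 = 18.39 mol, m_theo = 2068 g.
At 59.7 % efficiency, m_actual = 0.597 × 2068 = 1230 g.

1230 g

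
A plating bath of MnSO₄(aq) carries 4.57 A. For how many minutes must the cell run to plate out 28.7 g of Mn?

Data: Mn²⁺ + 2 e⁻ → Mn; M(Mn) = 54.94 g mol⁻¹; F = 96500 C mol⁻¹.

368 min

n(Mn) = m/M = 28.7 / 54.94 = 0.5224 mol.
Each Mn atom requires 2 electrons, so n(e⁻) = 2 × 0.5224 = 1.045 mol.
Q = n(e⁻)·F = 1.045 × 96500 = 100800 C.
t = Q/I = 100800 / 4.570 A = 22060 s = 368 min.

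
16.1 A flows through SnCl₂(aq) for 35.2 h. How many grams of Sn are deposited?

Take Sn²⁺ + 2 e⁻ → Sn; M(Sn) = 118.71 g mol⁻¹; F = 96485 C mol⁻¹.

1260 g

Q = I·t = 16.10 A × 126720 s = 2040000 C.
n(e⁻) = Q/F = 2040000 / 96485 = 21.15 mol.
Sn²⁺ + 2 e⁻ → Sn, so n(Sn) = n(e⁻)/2 = 10.57 mol.
m = n·M = 10.57 × 118.71 = 1260 g.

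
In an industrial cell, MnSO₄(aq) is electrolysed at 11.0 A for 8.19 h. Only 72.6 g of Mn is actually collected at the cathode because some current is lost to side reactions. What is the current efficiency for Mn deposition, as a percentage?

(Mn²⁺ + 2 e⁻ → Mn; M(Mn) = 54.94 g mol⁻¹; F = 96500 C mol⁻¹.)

Q = I·t = 11.00 × 29484 = 324300 C; n(e⁻) = 324300/96500 = 3.361 mol.
Theoretical n(Mn) = n(e⁻)/2 = 1.680 mol, i.e. m_theo = 1.680 × 54.94 = 92.32 g.
Efficiency = m_actual / m_theo = 72.6 / 92.32 = 78.6 %.

78.6 %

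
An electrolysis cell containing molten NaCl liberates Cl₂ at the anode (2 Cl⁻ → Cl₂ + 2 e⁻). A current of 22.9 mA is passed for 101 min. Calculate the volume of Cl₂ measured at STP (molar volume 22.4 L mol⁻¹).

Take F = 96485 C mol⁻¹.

Q = I·t = 0.02290 A × 6060.0 s = 138.8 C.
n(e⁻) = Q/F = 138.8 / 96485 = 0.001438 mol.
2 electrons are transferred per Cl₂ molecule, so n(Cl₂) = 0.001438 / 2 = 0.0007191 mol.
V = n × V_m = 0.0007191 × 22.4 = 0.0161 L.

0.0161 L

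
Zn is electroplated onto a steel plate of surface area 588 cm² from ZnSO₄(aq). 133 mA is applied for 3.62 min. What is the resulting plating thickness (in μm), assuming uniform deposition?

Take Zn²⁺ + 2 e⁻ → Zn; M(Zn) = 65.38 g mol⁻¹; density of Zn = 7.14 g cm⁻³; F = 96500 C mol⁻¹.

Q = I·t = 0.1330 × 217.20 = 28.89 C; n(e⁻) = 0.0002994 mol.
n(Zn) = n(e⁻)/2 = 0.0001497 mol, so m = 0.0001497 × 65.38 = 0.009786 g.
Volume = m/ρ = 0.009786 / 7.14 = 0.001371 cm³.
Thickness = V/A = 0.001371 / 588 = 2.33 × 10⁻⁶ cm = 0.0233 μm.

0.0233 μm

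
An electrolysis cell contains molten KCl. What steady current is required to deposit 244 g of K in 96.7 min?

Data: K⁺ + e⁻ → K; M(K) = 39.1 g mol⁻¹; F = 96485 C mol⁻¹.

104 A

n(K) = 244 / 39.1 = 6.240 mol.
n(e⁻) = 1 × 6.240 = 6.240 mol.
Q = n(e⁻)·F = 6.240 × 96485 = 602100 C.
I = Q/t = 602100 / 5802.0 s = 104 A.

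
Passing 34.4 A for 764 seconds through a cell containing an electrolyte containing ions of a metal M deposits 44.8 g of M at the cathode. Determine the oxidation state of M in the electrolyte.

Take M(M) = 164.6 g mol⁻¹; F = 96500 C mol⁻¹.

+1

Q = I·t = 34.40 A × 764.00 s = 26280 C, so n(e⁻) = 26280/96500 = 0.2723 mol.
n(M) deposited = 44.8 / 164.6 = 0.2722 mol.
Electrons per atom = n(e⁻)/n(M) = 0.2723 / 0.2722 = 1.00 ≈ 1, so the ion is M⁺.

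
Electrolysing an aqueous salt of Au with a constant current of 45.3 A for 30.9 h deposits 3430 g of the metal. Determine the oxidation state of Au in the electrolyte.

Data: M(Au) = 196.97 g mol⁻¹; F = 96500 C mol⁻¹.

+3

Q = I·t = 45.30 A × 111240 s = 5039000 C, so n(e⁻) = 5039000/96500 = 52.22 mol.
n(Au) deposited = 3430 / 196.97 = 17.41 mol.
Electrons per atom = n(e⁻)/n(Au) = 52.22 / 17.41 = 3.00 ≈ 3, so the ion is Au³⁺.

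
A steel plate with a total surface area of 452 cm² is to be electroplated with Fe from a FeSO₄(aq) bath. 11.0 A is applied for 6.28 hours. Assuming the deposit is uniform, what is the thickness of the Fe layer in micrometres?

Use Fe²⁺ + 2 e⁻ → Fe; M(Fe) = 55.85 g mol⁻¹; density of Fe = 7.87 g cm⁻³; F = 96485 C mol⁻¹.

Q = I·t = 11.00 × 22608 = 248700 C; n(e⁻) = 2.577 mol.
n(Fe) = n(e⁻)/2 = 1.289 mol, so m = 1.289 × 55.85 = 71.98 g.
Volume = m/ρ = 71.98 / 7.87 = 9.146 cm³.
Thickness = V/A = 9.146 / 452 = 0.0202 cm = 202 μm.

202 μm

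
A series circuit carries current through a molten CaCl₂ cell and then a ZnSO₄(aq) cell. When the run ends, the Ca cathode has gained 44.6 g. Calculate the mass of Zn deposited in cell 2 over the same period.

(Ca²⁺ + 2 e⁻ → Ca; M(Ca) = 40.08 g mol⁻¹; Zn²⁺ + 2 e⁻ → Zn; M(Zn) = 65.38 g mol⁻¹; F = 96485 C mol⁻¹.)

n(Ca) = 44.6 / 40.08 = 1.113 mol.
Since Ca²⁺ + 2 e⁻ → Ca, n(e⁻) passed = 2 × 1.113 = 2.226 mol.
Cells in series carry the same charge, so the same 2.226 mol of electrons passes through cell 2.
Zn²⁺ + 2 e⁻ → Zn, so n(Zn) = 2.226 / 2 = 1.113 mol.
m(Zn) = 1.113 × 65.38 = 72.8 g.

72.8 g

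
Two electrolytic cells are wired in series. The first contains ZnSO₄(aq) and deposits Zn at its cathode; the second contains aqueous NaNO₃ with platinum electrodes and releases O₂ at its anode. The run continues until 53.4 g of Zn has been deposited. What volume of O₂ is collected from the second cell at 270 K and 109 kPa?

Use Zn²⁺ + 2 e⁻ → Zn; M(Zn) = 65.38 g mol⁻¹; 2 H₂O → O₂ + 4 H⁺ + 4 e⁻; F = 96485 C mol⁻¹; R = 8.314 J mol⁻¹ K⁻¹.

8.41 L

n(Zn) = 53.4 / 65.38 = 0.8168 mol, so n(e⁻) = 2 × 0.8168 = 1.634 mol.
The cells are in series, so the same 1.634 mol of electrons passes through the second cell.
2 H₂O → O₂ + 4 H⁺ + 4 e⁻ — 4 mol e⁻ per mol O₂, so n(O₂) = 1.634/4 = 0.4084 mol.
V = nRT/P = (0.4084 × 8.314 × 270) / (109 × 10³) = 0.00841 m³ = 8.41 L.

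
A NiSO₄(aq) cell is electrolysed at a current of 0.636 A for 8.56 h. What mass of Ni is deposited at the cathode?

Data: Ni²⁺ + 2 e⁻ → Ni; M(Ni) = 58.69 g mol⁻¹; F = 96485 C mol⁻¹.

5.96 g

Q = I·t = 0.6360 A × 30816 s = 19600 C.
n(e⁻) = Q/F = 19600 / 96485 = 0.2031 mol.
Ni²⁺ + 2 e⁻ → Ni, so n(Ni) = n(e⁻)/2 = 0.1016 mol.
m = n·M = 0.1016 × 58.69 = 5.96 g.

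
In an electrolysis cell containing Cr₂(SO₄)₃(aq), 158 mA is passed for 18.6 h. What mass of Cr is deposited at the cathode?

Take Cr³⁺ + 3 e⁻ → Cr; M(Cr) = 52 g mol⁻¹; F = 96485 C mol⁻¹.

Q = I·t = 0.1580 A × 66960 s = 10580 C.
n(e⁻) = Q/F = 10580 / 96485 = 0.1097 mol.
Cr³⁺ + 3 e⁻ → Cr, so n(Cr) = n(e⁻)/3 = 0.03655 mol.
m = n·M = 0.03655 × 52 = 1.90 g.

1.90 g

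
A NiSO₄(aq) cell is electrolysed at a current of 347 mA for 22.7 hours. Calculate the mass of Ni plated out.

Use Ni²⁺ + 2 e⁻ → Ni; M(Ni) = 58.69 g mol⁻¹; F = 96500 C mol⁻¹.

Q = I·t = 0.3470 A × 81720 s = 28360 C.
n(e⁻) = Q/F = 28360 / 96500 = 0.2939 mol.
Ni²⁺ + 2 e⁻ → Ni, so n(Ni) = n(e⁻)/2 = 0.1469 mol.
m = n·M = 0.1469 × 58.69 = 8.62 g.

8.62 g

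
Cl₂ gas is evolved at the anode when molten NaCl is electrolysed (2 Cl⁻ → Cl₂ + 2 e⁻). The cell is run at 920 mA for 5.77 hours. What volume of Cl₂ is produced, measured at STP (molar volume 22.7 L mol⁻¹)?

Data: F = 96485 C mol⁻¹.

Q = I·t = 0.9200 A × 20772 s = 19110 C.
n(e⁻) = Q/F = 19110 / 96485 = 0.1981 mol.
2 electrons are transferred per Cl₂ molecule, so n(Cl₂) = 0.1981 / 2 = 0.09903 mol.
V = n × V_m = 0.09903 × 22.7 = 2.25 L.

2.25 L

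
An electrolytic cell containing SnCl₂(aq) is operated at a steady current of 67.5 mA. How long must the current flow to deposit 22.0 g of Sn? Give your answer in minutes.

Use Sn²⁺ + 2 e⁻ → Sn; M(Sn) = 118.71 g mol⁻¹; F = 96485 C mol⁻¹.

n(Sn) = m/M = 22.0 / 118.71 = 0.1853 mol.
Each Sn atom requires 2 electrons, so n(e⁻) = 2 × 0.1853 = 0.3707 mol.
Q = n(e⁻)·F = 0.3707 × 96485 = 35760 C.
t = Q/I = 35760 / 0.06750 A = 529800 s = 8830 min.

8830 min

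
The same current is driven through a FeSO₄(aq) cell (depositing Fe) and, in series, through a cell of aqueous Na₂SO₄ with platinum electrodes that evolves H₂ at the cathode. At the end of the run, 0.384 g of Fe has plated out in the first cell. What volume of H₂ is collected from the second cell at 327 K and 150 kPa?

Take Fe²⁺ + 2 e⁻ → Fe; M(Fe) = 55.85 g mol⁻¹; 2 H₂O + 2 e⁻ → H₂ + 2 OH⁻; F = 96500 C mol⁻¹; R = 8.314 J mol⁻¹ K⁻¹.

n(Fe) = 0.384 / 55.85 = 0.006876 mol, so n(e⁻) = 2 × 0.006876 = 0.01375 mol.
The cells are in series, so the same 0.01375 mol of electrons passes through the second cell.
2 H₂O + 2 e⁻ → H₂ + 2 OH⁻ — 2 mol e⁻ per mol H₂, so n(H₂) = 0.01375/2 = 0.006876 mol.
V = nRT/P = (0.006876 × 8.314 × 327) / (150 × 10³) = 1.25 × 10⁻⁴ m³ = 0.125 L.

0.125 L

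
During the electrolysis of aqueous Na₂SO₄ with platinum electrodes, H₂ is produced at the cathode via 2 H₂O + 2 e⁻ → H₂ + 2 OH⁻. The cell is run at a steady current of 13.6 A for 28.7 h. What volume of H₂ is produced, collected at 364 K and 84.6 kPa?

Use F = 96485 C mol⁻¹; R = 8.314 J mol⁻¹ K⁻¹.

260 L

Q = I·t = 13.60 A × 103320 s = 1405000 C.
n(e⁻) = Q/F = 1405000 / 96485 = 14.56 mol.
2 electrons are transferred per H₂ molecule, so n(H₂) = 14.56 / 2 = 7.282 mol.
V = nRT/P = (7.282 × 8.314 × 364) / (84.6 × 10³ Pa) = 0.260 m³ = 260 L.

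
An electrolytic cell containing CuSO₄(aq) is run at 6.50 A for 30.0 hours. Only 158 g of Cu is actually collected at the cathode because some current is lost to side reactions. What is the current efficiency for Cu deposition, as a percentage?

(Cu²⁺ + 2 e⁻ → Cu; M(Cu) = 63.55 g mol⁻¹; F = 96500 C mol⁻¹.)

Q = I·t = 6.500 × 108000 = 702000 C; n(e⁻) = 702000/96500 = 7.275 mol.
Theoretical n(Cu) = n(e⁻)/2 = 3.637 mol, i.e. m_theo = 3.637 × 63.55 = 231.2 g.
Efficiency = m_actual / m_theo = 158 / 231.2 = 68.4 %.

68.4 %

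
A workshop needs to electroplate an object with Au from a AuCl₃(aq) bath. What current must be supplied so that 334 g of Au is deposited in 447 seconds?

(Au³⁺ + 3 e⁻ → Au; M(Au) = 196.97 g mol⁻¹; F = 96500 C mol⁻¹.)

n(Au) = 334 / 196.97 = 1.696 mol.
n(e⁻) = 3 × 1.696 = 5.087 mol.
Q = n(e⁻)·F = 5.087 × 96500 = 490900 C.
I = Q/t = 490900 / 447.00 s = 1100 A.

1100 A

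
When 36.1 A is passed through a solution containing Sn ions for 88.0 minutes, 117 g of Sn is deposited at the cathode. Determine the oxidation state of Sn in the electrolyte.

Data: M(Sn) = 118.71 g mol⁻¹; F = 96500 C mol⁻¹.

Q = I·t = 36.10 A × 5280.0 s = 190600 C, so n(e⁻) = 190600/96500 = 1.975 mol.
n(Sn) deposited = 117 / 118.71 = 0.9856 mol.
Electrons per atom = n(e⁻)/n(Sn) = 1.975 / 0.9856 = 2.00 ≈ 2, so the ion is Sn²⁺.

+2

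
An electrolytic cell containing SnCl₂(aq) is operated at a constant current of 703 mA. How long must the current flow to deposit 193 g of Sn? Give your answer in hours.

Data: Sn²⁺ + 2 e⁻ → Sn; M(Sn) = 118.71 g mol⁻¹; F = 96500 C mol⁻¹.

n(Sn) = m/M = 193 / 118.71 = 1.626 mol.
Each Sn atom requires 2 electrons, so n(e⁻) = 2 × 1.626 = 3.252 mol.
Q = n(e⁻)·F = 3.252 × 96500 = 313800 C.
t = Q/I = 313800 / 0.7030 A = 446300 s = 124 h.

124 h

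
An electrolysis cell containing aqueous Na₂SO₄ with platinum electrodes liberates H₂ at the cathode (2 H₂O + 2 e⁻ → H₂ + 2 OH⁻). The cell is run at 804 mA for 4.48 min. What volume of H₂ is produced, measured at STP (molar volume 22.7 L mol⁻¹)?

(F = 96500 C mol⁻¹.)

0.0254 L

Q = I·t = 0.8040 A × 268.80 s = 216.1 C.
n(e⁻) = Q/F = 216.1 / 96500 = 0.002240 mol.
2 electrons are transferred per H₂ molecule, so n(H₂) = 0.002240 / 2 = 0.001120 mol.
V = n × V_m = 0.001120 × 22.7 = 0.0254 L.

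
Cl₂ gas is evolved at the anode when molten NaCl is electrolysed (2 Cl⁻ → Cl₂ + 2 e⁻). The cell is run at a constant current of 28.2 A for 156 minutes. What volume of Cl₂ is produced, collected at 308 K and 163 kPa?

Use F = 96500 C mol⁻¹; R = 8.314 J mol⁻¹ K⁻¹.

21.5 L

Q = I·t = 28.20 A × 9360.0 s = 264000 C.
n(e⁻) = Q/F = 264000 / 96500 = 2.735 mol.
2 electrons are transferred per Cl₂ molecule, so n(Cl₂) = 2.735 / 2 = 1.368 mol.
V = nRT/P = (1.368 × 8.314 × 308) / (163 × 10³ Pa) = 0.0215 m³ = 21.5 L.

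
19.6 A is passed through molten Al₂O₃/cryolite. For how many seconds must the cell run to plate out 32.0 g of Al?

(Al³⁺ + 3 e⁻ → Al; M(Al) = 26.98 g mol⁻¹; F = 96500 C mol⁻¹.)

n(Al) = m/M = 32.0 / 26.98 = 1.186 mol.
Each Al atom requires 3 electrons, so n(e⁻) = 3 × 1.186 = 3.558 mol.
Q = n(e⁻)·F = 3.558 × 96500 = 343400 C.
t = Q/I = 343400 / 19.60 A = 17520 s.

17500 s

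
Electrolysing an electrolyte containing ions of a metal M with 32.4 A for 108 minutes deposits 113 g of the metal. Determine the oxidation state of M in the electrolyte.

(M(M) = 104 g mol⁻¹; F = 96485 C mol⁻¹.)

+2

Q = I·t = 32.40 A × 6480.0 s = 210000 C, so n(e⁻) = 210000/96485 = 2.176 mol.
n(M) deposited = 113 / 104 = 1.087 mol.
Electrons per atom = n(e⁻)/n(M) = 2.176 / 1.087 = 2.00 ≈ 2, so the ion is M²⁺.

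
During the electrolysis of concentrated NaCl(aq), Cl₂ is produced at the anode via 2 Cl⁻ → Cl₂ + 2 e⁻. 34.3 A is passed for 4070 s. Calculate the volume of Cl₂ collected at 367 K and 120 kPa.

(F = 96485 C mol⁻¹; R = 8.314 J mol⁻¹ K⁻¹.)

Q = I·t = 34.30 A × 4070.0 s = 139600 C.
n(e⁻) = Q/F = 139600 / 96485 = 1.447 mol.
2 electrons are transferred per Cl₂ molecule, so n(Cl₂) = 1.447 / 2 = 0.7234 mol.
V = nRT/P = (0.7234 × 8.314 × 367) / (120 × 10³ Pa) = 0.0184 m³ = 18.4 L.

18.4 L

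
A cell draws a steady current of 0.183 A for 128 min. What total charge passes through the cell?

1410 C

Q = I·t = 0.1830 A × 7680.0 s = 1410 C.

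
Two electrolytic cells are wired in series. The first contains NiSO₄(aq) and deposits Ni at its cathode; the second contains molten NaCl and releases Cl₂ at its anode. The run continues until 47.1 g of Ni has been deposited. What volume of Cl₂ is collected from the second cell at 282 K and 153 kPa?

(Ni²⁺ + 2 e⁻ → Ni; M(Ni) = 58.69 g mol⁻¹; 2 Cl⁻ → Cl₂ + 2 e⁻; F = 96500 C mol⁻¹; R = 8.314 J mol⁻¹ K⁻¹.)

n(Ni) = 47.1 / 58.69 = 0.8025 mol, so n(e⁻) = 2 × 0.8025 = 1.605 mol.
The cells are in series, so the same 1.605 mol of electrons passes through the second cell.
2 Cl⁻ → Cl₂ + 2 e⁻ — 2 mol e⁻ per mol Cl₂, so n(Cl₂) = 1.605/2 = 0.8025 mol.
V = nRT/P = (0.8025 × 8.314 × 282) / (153 × 10³) = 0.0123 m³ = 12.3 L.

12.3 L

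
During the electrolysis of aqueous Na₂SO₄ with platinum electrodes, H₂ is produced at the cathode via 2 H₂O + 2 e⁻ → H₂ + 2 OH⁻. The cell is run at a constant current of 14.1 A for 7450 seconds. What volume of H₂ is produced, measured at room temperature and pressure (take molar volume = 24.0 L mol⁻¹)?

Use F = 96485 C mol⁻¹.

13.1 L

Q = I·t = 14.10 A × 7450.0 s = 105000 C.
n(e⁻) = Q/F = 105000 / 96485 = 1.089 mol.
2 electrons are transferred per H₂ molecule, so n(H₂) = 1.089 / 2 = 0.5444 mol.
V = n × V_m = 0.5444 × 24.0 = 13.1 L.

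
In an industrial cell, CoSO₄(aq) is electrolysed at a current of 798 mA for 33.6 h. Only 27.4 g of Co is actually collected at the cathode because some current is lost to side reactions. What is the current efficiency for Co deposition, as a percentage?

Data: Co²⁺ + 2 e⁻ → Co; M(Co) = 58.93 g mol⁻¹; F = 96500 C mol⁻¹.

93.0 %

Q = I·t = 0.7980 × 120960 = 96530 C; n(e⁻) = 96530/96500 = 1.000 mol.
Theoretical n(Co) = n(e⁻)/2 = 0.5001 mol, i.e. m_theo = 0.5001 × 58.93 = 29.47 g.
Efficiency = m_actual / m_theo = 27.4 / 29.47 = 93.0 %.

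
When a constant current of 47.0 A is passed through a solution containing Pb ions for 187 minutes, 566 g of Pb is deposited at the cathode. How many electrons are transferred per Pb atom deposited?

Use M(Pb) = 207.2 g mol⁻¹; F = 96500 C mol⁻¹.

Q = I·t = 47.00 A × 11220 s = 527300 C, so n(e⁻) = 527300/96500 = 5.465 mol.
n(Pb) deposited = 566 / 207.2 = 2.732 mol.
Electrons per atom = n(e⁻)/n(Pb) = 5.465 / 2.732 = 2.00 ≈ 2, so the ion is Pb²⁺.

2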